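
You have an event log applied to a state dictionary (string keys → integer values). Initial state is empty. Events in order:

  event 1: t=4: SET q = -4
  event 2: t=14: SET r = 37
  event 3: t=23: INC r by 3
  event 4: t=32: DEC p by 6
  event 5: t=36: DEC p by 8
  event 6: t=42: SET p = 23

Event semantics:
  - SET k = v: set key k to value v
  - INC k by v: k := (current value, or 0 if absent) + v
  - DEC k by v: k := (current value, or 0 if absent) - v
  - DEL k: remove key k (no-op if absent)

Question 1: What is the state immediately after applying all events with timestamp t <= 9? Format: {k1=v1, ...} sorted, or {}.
Apply events with t <= 9 (1 events):
  after event 1 (t=4: SET q = -4): {q=-4}

Answer: {q=-4}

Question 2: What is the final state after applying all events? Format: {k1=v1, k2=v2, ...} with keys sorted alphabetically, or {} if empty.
  after event 1 (t=4: SET q = -4): {q=-4}
  after event 2 (t=14: SET r = 37): {q=-4, r=37}
  after event 3 (t=23: INC r by 3): {q=-4, r=40}
  after event 4 (t=32: DEC p by 6): {p=-6, q=-4, r=40}
  after event 5 (t=36: DEC p by 8): {p=-14, q=-4, r=40}
  after event 6 (t=42: SET p = 23): {p=23, q=-4, r=40}

Answer: {p=23, q=-4, r=40}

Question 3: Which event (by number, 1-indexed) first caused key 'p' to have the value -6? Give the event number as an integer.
Looking for first event where p becomes -6:
  event 4: p (absent) -> -6  <-- first match

Answer: 4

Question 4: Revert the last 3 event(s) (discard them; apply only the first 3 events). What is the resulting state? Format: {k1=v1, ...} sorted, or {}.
Keep first 3 events (discard last 3):
  after event 1 (t=4: SET q = -4): {q=-4}
  after event 2 (t=14: SET r = 37): {q=-4, r=37}
  after event 3 (t=23: INC r by 3): {q=-4, r=40}

Answer: {q=-4, r=40}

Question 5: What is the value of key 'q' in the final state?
Track key 'q' through all 6 events:
  event 1 (t=4: SET q = -4): q (absent) -> -4
  event 2 (t=14: SET r = 37): q unchanged
  event 3 (t=23: INC r by 3): q unchanged
  event 4 (t=32: DEC p by 6): q unchanged
  event 5 (t=36: DEC p by 8): q unchanged
  event 6 (t=42: SET p = 23): q unchanged
Final: q = -4

Answer: -4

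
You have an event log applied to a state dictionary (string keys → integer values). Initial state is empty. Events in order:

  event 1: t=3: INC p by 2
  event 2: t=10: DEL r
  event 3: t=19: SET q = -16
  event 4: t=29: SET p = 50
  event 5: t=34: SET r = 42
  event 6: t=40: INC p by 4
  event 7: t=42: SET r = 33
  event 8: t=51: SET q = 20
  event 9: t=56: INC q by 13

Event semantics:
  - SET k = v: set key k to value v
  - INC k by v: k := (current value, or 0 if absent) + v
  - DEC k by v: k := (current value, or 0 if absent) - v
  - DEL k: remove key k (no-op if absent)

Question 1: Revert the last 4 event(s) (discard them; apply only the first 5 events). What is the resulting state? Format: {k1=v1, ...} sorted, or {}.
Answer: {p=50, q=-16, r=42}

Derivation:
Keep first 5 events (discard last 4):
  after event 1 (t=3: INC p by 2): {p=2}
  after event 2 (t=10: DEL r): {p=2}
  after event 3 (t=19: SET q = -16): {p=2, q=-16}
  after event 4 (t=29: SET p = 50): {p=50, q=-16}
  after event 5 (t=34: SET r = 42): {p=50, q=-16, r=42}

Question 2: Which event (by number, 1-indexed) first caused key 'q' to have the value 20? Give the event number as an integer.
Answer: 8

Derivation:
Looking for first event where q becomes 20:
  event 3: q = -16
  event 4: q = -16
  event 5: q = -16
  event 6: q = -16
  event 7: q = -16
  event 8: q -16 -> 20  <-- first match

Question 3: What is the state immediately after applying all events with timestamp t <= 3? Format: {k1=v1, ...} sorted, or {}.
Apply events with t <= 3 (1 events):
  after event 1 (t=3: INC p by 2): {p=2}

Answer: {p=2}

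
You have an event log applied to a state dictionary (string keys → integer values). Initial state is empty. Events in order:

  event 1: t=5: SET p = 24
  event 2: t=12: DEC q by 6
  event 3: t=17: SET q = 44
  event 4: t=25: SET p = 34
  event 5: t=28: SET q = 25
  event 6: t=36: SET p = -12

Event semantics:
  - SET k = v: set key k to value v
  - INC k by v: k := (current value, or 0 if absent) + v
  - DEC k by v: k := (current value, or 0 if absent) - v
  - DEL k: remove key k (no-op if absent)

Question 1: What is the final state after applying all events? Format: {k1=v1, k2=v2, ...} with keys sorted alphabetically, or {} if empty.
Answer: {p=-12, q=25}

Derivation:
  after event 1 (t=5: SET p = 24): {p=24}
  after event 2 (t=12: DEC q by 6): {p=24, q=-6}
  after event 3 (t=17: SET q = 44): {p=24, q=44}
  after event 4 (t=25: SET p = 34): {p=34, q=44}
  after event 5 (t=28: SET q = 25): {p=34, q=25}
  after event 6 (t=36: SET p = -12): {p=-12, q=25}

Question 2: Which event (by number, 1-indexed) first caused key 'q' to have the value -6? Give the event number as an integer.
Looking for first event where q becomes -6:
  event 2: q (absent) -> -6  <-- first match

Answer: 2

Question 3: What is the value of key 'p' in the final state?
Track key 'p' through all 6 events:
  event 1 (t=5: SET p = 24): p (absent) -> 24
  event 2 (t=12: DEC q by 6): p unchanged
  event 3 (t=17: SET q = 44): p unchanged
  event 4 (t=25: SET p = 34): p 24 -> 34
  event 5 (t=28: SET q = 25): p unchanged
  event 6 (t=36: SET p = -12): p 34 -> -12
Final: p = -12

Answer: -12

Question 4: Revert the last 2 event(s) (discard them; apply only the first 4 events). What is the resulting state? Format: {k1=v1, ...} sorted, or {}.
Keep first 4 events (discard last 2):
  after event 1 (t=5: SET p = 24): {p=24}
  after event 2 (t=12: DEC q by 6): {p=24, q=-6}
  after event 3 (t=17: SET q = 44): {p=24, q=44}
  after event 4 (t=25: SET p = 34): {p=34, q=44}

Answer: {p=34, q=44}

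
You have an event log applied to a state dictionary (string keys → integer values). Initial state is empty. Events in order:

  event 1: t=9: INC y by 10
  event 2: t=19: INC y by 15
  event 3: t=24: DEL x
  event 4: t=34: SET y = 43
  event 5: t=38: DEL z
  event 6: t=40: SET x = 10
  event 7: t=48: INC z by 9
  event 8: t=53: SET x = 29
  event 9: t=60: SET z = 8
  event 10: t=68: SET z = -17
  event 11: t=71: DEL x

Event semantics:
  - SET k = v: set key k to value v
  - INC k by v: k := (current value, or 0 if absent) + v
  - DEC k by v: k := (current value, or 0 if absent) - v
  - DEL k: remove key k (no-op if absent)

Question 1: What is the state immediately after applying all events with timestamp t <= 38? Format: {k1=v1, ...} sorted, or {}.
Apply events with t <= 38 (5 events):
  after event 1 (t=9: INC y by 10): {y=10}
  after event 2 (t=19: INC y by 15): {y=25}
  after event 3 (t=24: DEL x): {y=25}
  after event 4 (t=34: SET y = 43): {y=43}
  after event 5 (t=38: DEL z): {y=43}

Answer: {y=43}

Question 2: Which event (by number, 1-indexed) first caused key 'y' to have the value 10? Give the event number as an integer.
Looking for first event where y becomes 10:
  event 1: y (absent) -> 10  <-- first match

Answer: 1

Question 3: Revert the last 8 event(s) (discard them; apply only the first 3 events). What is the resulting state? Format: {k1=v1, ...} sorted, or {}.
Answer: {y=25}

Derivation:
Keep first 3 events (discard last 8):
  after event 1 (t=9: INC y by 10): {y=10}
  after event 2 (t=19: INC y by 15): {y=25}
  after event 3 (t=24: DEL x): {y=25}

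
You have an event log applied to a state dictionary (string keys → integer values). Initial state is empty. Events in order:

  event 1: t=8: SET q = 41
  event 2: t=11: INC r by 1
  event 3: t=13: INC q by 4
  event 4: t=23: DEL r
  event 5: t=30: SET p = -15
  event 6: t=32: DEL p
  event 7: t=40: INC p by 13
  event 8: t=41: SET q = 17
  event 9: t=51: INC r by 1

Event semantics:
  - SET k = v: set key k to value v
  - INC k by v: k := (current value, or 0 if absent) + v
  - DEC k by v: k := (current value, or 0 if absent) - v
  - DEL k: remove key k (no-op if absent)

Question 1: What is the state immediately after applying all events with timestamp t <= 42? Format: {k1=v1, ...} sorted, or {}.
Apply events with t <= 42 (8 events):
  after event 1 (t=8: SET q = 41): {q=41}
  after event 2 (t=11: INC r by 1): {q=41, r=1}
  after event 3 (t=13: INC q by 4): {q=45, r=1}
  after event 4 (t=23: DEL r): {q=45}
  after event 5 (t=30: SET p = -15): {p=-15, q=45}
  after event 6 (t=32: DEL p): {q=45}
  after event 7 (t=40: INC p by 13): {p=13, q=45}
  after event 8 (t=41: SET q = 17): {p=13, q=17}

Answer: {p=13, q=17}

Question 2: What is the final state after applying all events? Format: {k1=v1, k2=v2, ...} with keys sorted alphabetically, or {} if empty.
Answer: {p=13, q=17, r=1}

Derivation:
  after event 1 (t=8: SET q = 41): {q=41}
  after event 2 (t=11: INC r by 1): {q=41, r=1}
  after event 3 (t=13: INC q by 4): {q=45, r=1}
  after event 4 (t=23: DEL r): {q=45}
  after event 5 (t=30: SET p = -15): {p=-15, q=45}
  after event 6 (t=32: DEL p): {q=45}
  after event 7 (t=40: INC p by 13): {p=13, q=45}
  after event 8 (t=41: SET q = 17): {p=13, q=17}
  after event 9 (t=51: INC r by 1): {p=13, q=17, r=1}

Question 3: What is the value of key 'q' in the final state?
Answer: 17

Derivation:
Track key 'q' through all 9 events:
  event 1 (t=8: SET q = 41): q (absent) -> 41
  event 2 (t=11: INC r by 1): q unchanged
  event 3 (t=13: INC q by 4): q 41 -> 45
  event 4 (t=23: DEL r): q unchanged
  event 5 (t=30: SET p = -15): q unchanged
  event 6 (t=32: DEL p): q unchanged
  event 7 (t=40: INC p by 13): q unchanged
  event 8 (t=41: SET q = 17): q 45 -> 17
  event 9 (t=51: INC r by 1): q unchanged
Final: q = 17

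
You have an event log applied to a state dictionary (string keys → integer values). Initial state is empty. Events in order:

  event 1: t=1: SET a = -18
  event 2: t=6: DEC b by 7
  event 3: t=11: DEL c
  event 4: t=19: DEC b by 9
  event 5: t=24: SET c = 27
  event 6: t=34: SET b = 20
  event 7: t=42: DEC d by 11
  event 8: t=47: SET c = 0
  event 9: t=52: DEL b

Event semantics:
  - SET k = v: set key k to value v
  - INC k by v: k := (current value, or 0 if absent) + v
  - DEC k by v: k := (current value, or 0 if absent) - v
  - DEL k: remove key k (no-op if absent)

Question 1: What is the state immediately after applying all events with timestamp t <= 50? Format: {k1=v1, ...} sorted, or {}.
Answer: {a=-18, b=20, c=0, d=-11}

Derivation:
Apply events with t <= 50 (8 events):
  after event 1 (t=1: SET a = -18): {a=-18}
  after event 2 (t=6: DEC b by 7): {a=-18, b=-7}
  after event 3 (t=11: DEL c): {a=-18, b=-7}
  after event 4 (t=19: DEC b by 9): {a=-18, b=-16}
  after event 5 (t=24: SET c = 27): {a=-18, b=-16, c=27}
  after event 6 (t=34: SET b = 20): {a=-18, b=20, c=27}
  after event 7 (t=42: DEC d by 11): {a=-18, b=20, c=27, d=-11}
  after event 8 (t=47: SET c = 0): {a=-18, b=20, c=0, d=-11}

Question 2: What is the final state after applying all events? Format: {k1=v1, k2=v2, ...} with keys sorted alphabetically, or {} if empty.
  after event 1 (t=1: SET a = -18): {a=-18}
  after event 2 (t=6: DEC b by 7): {a=-18, b=-7}
  after event 3 (t=11: DEL c): {a=-18, b=-7}
  after event 4 (t=19: DEC b by 9): {a=-18, b=-16}
  after event 5 (t=24: SET c = 27): {a=-18, b=-16, c=27}
  after event 6 (t=34: SET b = 20): {a=-18, b=20, c=27}
  after event 7 (t=42: DEC d by 11): {a=-18, b=20, c=27, d=-11}
  after event 8 (t=47: SET c = 0): {a=-18, b=20, c=0, d=-11}
  after event 9 (t=52: DEL b): {a=-18, c=0, d=-11}

Answer: {a=-18, c=0, d=-11}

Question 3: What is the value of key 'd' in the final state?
Answer: -11

Derivation:
Track key 'd' through all 9 events:
  event 1 (t=1: SET a = -18): d unchanged
  event 2 (t=6: DEC b by 7): d unchanged
  event 3 (t=11: DEL c): d unchanged
  event 4 (t=19: DEC b by 9): d unchanged
  event 5 (t=24: SET c = 27): d unchanged
  event 6 (t=34: SET b = 20): d unchanged
  event 7 (t=42: DEC d by 11): d (absent) -> -11
  event 8 (t=47: SET c = 0): d unchanged
  event 9 (t=52: DEL b): d unchanged
Final: d = -11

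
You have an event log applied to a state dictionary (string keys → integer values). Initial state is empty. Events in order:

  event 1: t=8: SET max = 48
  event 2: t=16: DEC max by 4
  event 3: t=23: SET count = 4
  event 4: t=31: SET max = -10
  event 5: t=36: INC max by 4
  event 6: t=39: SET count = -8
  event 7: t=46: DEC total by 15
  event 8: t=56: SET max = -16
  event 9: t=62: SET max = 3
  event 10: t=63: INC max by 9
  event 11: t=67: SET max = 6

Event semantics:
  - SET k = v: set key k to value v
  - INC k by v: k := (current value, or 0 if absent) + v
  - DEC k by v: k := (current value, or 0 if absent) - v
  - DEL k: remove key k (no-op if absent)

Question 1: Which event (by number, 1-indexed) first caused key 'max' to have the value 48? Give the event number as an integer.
Looking for first event where max becomes 48:
  event 1: max (absent) -> 48  <-- first match

Answer: 1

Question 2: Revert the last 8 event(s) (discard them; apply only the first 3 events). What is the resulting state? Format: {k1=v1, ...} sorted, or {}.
Keep first 3 events (discard last 8):
  after event 1 (t=8: SET max = 48): {max=48}
  after event 2 (t=16: DEC max by 4): {max=44}
  after event 3 (t=23: SET count = 4): {count=4, max=44}

Answer: {count=4, max=44}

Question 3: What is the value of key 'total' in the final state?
Answer: -15

Derivation:
Track key 'total' through all 11 events:
  event 1 (t=8: SET max = 48): total unchanged
  event 2 (t=16: DEC max by 4): total unchanged
  event 3 (t=23: SET count = 4): total unchanged
  event 4 (t=31: SET max = -10): total unchanged
  event 5 (t=36: INC max by 4): total unchanged
  event 6 (t=39: SET count = -8): total unchanged
  event 7 (t=46: DEC total by 15): total (absent) -> -15
  event 8 (t=56: SET max = -16): total unchanged
  event 9 (t=62: SET max = 3): total unchanged
  event 10 (t=63: INC max by 9): total unchanged
  event 11 (t=67: SET max = 6): total unchanged
Final: total = -15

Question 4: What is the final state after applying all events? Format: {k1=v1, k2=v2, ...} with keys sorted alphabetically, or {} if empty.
Answer: {count=-8, max=6, total=-15}

Derivation:
  after event 1 (t=8: SET max = 48): {max=48}
  after event 2 (t=16: DEC max by 4): {max=44}
  after event 3 (t=23: SET count = 4): {count=4, max=44}
  after event 4 (t=31: SET max = -10): {count=4, max=-10}
  after event 5 (t=36: INC max by 4): {count=4, max=-6}
  after event 6 (t=39: SET count = -8): {count=-8, max=-6}
  after event 7 (t=46: DEC total by 15): {count=-8, max=-6, total=-15}
  after event 8 (t=56: SET max = -16): {count=-8, max=-16, total=-15}
  after event 9 (t=62: SET max = 3): {count=-8, max=3, total=-15}
  after event 10 (t=63: INC max by 9): {count=-8, max=12, total=-15}
  after event 11 (t=67: SET max = 6): {count=-8, max=6, total=-15}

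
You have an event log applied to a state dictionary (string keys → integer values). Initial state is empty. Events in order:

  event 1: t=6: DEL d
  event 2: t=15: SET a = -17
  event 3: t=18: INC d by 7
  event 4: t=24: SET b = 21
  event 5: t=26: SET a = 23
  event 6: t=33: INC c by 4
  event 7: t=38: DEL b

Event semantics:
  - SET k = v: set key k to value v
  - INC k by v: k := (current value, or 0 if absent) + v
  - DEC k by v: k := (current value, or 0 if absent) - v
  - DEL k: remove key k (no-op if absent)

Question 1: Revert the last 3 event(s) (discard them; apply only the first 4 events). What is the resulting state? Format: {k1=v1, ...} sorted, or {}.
Keep first 4 events (discard last 3):
  after event 1 (t=6: DEL d): {}
  after event 2 (t=15: SET a = -17): {a=-17}
  after event 3 (t=18: INC d by 7): {a=-17, d=7}
  after event 4 (t=24: SET b = 21): {a=-17, b=21, d=7}

Answer: {a=-17, b=21, d=7}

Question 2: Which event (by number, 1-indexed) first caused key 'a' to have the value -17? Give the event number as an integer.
Looking for first event where a becomes -17:
  event 2: a (absent) -> -17  <-- first match

Answer: 2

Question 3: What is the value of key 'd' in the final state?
Track key 'd' through all 7 events:
  event 1 (t=6: DEL d): d (absent) -> (absent)
  event 2 (t=15: SET a = -17): d unchanged
  event 3 (t=18: INC d by 7): d (absent) -> 7
  event 4 (t=24: SET b = 21): d unchanged
  event 5 (t=26: SET a = 23): d unchanged
  event 6 (t=33: INC c by 4): d unchanged
  event 7 (t=38: DEL b): d unchanged
Final: d = 7

Answer: 7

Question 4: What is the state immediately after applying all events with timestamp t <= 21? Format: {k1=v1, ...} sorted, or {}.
Apply events with t <= 21 (3 events):
  after event 1 (t=6: DEL d): {}
  after event 2 (t=15: SET a = -17): {a=-17}
  after event 3 (t=18: INC d by 7): {a=-17, d=7}

Answer: {a=-17, d=7}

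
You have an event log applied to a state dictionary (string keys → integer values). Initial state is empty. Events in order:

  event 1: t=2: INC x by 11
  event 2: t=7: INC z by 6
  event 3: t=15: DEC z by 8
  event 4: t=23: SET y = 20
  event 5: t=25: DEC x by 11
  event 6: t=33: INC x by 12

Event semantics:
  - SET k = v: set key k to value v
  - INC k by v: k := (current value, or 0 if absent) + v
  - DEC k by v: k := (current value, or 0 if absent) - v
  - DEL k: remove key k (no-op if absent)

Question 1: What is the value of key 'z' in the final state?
Track key 'z' through all 6 events:
  event 1 (t=2: INC x by 11): z unchanged
  event 2 (t=7: INC z by 6): z (absent) -> 6
  event 3 (t=15: DEC z by 8): z 6 -> -2
  event 4 (t=23: SET y = 20): z unchanged
  event 5 (t=25: DEC x by 11): z unchanged
  event 6 (t=33: INC x by 12): z unchanged
Final: z = -2

Answer: -2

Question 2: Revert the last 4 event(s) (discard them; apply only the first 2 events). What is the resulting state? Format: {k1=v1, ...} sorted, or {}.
Keep first 2 events (discard last 4):
  after event 1 (t=2: INC x by 11): {x=11}
  after event 2 (t=7: INC z by 6): {x=11, z=6}

Answer: {x=11, z=6}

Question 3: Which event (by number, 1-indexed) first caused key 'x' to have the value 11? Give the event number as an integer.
Looking for first event where x becomes 11:
  event 1: x (absent) -> 11  <-- first match

Answer: 1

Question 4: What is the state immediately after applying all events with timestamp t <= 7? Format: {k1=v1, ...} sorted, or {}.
Answer: {x=11, z=6}

Derivation:
Apply events with t <= 7 (2 events):
  after event 1 (t=2: INC x by 11): {x=11}
  after event 2 (t=7: INC z by 6): {x=11, z=6}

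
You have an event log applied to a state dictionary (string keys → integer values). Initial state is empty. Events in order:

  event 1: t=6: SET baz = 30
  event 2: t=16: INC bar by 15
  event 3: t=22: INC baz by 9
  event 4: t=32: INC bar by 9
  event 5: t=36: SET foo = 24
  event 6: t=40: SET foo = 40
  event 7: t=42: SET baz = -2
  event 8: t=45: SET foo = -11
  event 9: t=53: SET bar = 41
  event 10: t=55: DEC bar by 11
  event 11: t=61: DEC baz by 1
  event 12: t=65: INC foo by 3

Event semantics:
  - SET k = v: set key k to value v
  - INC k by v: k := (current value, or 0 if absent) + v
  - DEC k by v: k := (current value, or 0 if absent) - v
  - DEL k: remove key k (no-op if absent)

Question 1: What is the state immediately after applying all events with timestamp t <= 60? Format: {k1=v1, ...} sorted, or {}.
Answer: {bar=30, baz=-2, foo=-11}

Derivation:
Apply events with t <= 60 (10 events):
  after event 1 (t=6: SET baz = 30): {baz=30}
  after event 2 (t=16: INC bar by 15): {bar=15, baz=30}
  after event 3 (t=22: INC baz by 9): {bar=15, baz=39}
  after event 4 (t=32: INC bar by 9): {bar=24, baz=39}
  after event 5 (t=36: SET foo = 24): {bar=24, baz=39, foo=24}
  after event 6 (t=40: SET foo = 40): {bar=24, baz=39, foo=40}
  after event 7 (t=42: SET baz = -2): {bar=24, baz=-2, foo=40}
  after event 8 (t=45: SET foo = -11): {bar=24, baz=-2, foo=-11}
  after event 9 (t=53: SET bar = 41): {bar=41, baz=-2, foo=-11}
  after event 10 (t=55: DEC bar by 11): {bar=30, baz=-2, foo=-11}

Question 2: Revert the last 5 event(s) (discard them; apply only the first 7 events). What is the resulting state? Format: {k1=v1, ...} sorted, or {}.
Keep first 7 events (discard last 5):
  after event 1 (t=6: SET baz = 30): {baz=30}
  after event 2 (t=16: INC bar by 15): {bar=15, baz=30}
  after event 3 (t=22: INC baz by 9): {bar=15, baz=39}
  after event 4 (t=32: INC bar by 9): {bar=24, baz=39}
  after event 5 (t=36: SET foo = 24): {bar=24, baz=39, foo=24}
  after event 6 (t=40: SET foo = 40): {bar=24, baz=39, foo=40}
  after event 7 (t=42: SET baz = -2): {bar=24, baz=-2, foo=40}

Answer: {bar=24, baz=-2, foo=40}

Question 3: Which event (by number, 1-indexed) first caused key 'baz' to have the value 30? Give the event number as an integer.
Answer: 1

Derivation:
Looking for first event where baz becomes 30:
  event 1: baz (absent) -> 30  <-- first match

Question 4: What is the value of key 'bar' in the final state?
Answer: 30

Derivation:
Track key 'bar' through all 12 events:
  event 1 (t=6: SET baz = 30): bar unchanged
  event 2 (t=16: INC bar by 15): bar (absent) -> 15
  event 3 (t=22: INC baz by 9): bar unchanged
  event 4 (t=32: INC bar by 9): bar 15 -> 24
  event 5 (t=36: SET foo = 24): bar unchanged
  event 6 (t=40: SET foo = 40): bar unchanged
  event 7 (t=42: SET baz = -2): bar unchanged
  event 8 (t=45: SET foo = -11): bar unchanged
  event 9 (t=53: SET bar = 41): bar 24 -> 41
  event 10 (t=55: DEC bar by 11): bar 41 -> 30
  event 11 (t=61: DEC baz by 1): bar unchanged
  event 12 (t=65: INC foo by 3): bar unchanged
Final: bar = 30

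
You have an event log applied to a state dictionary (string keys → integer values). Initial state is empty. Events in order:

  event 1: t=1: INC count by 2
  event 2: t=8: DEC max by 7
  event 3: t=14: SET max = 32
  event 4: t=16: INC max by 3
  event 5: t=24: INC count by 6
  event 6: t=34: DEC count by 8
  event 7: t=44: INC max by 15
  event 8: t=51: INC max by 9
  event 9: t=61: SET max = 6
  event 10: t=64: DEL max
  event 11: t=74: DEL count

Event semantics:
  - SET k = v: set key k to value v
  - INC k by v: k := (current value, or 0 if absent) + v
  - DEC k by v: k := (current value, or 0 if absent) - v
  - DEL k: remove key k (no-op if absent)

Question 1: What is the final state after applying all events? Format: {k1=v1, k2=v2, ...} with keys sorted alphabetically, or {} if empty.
  after event 1 (t=1: INC count by 2): {count=2}
  after event 2 (t=8: DEC max by 7): {count=2, max=-7}
  after event 3 (t=14: SET max = 32): {count=2, max=32}
  after event 4 (t=16: INC max by 3): {count=2, max=35}
  after event 5 (t=24: INC count by 6): {count=8, max=35}
  after event 6 (t=34: DEC count by 8): {count=0, max=35}
  after event 7 (t=44: INC max by 15): {count=0, max=50}
  after event 8 (t=51: INC max by 9): {count=0, max=59}
  after event 9 (t=61: SET max = 6): {count=0, max=6}
  after event 10 (t=64: DEL max): {count=0}
  after event 11 (t=74: DEL count): {}

Answer: {}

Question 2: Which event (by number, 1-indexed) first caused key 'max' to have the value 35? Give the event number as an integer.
Looking for first event where max becomes 35:
  event 2: max = -7
  event 3: max = 32
  event 4: max 32 -> 35  <-- first match

Answer: 4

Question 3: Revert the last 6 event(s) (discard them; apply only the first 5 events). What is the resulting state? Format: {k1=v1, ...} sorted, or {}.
Keep first 5 events (discard last 6):
  after event 1 (t=1: INC count by 2): {count=2}
  after event 2 (t=8: DEC max by 7): {count=2, max=-7}
  after event 3 (t=14: SET max = 32): {count=2, max=32}
  after event 4 (t=16: INC max by 3): {count=2, max=35}
  after event 5 (t=24: INC count by 6): {count=8, max=35}

Answer: {count=8, max=35}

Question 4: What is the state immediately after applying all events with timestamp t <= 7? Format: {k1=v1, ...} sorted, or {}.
Apply events with t <= 7 (1 events):
  after event 1 (t=1: INC count by 2): {count=2}

Answer: {count=2}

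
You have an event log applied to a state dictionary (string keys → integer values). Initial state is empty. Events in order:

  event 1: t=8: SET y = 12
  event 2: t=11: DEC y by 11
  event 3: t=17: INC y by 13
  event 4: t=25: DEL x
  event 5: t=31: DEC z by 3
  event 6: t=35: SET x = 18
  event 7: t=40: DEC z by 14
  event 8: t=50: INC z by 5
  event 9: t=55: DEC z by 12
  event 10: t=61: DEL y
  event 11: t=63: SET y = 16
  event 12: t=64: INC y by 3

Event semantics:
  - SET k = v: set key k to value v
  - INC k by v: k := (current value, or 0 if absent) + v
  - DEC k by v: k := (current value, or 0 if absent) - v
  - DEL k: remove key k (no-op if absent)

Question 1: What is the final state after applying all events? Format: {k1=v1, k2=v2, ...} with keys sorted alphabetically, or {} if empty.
  after event 1 (t=8: SET y = 12): {y=12}
  after event 2 (t=11: DEC y by 11): {y=1}
  after event 3 (t=17: INC y by 13): {y=14}
  after event 4 (t=25: DEL x): {y=14}
  after event 5 (t=31: DEC z by 3): {y=14, z=-3}
  after event 6 (t=35: SET x = 18): {x=18, y=14, z=-3}
  after event 7 (t=40: DEC z by 14): {x=18, y=14, z=-17}
  after event 8 (t=50: INC z by 5): {x=18, y=14, z=-12}
  after event 9 (t=55: DEC z by 12): {x=18, y=14, z=-24}
  after event 10 (t=61: DEL y): {x=18, z=-24}
  after event 11 (t=63: SET y = 16): {x=18, y=16, z=-24}
  after event 12 (t=64: INC y by 3): {x=18, y=19, z=-24}

Answer: {x=18, y=19, z=-24}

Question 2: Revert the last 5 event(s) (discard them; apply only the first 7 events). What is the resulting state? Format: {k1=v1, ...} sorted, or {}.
Answer: {x=18, y=14, z=-17}

Derivation:
Keep first 7 events (discard last 5):
  after event 1 (t=8: SET y = 12): {y=12}
  after event 2 (t=11: DEC y by 11): {y=1}
  after event 3 (t=17: INC y by 13): {y=14}
  after event 4 (t=25: DEL x): {y=14}
  after event 5 (t=31: DEC z by 3): {y=14, z=-3}
  after event 6 (t=35: SET x = 18): {x=18, y=14, z=-3}
  after event 7 (t=40: DEC z by 14): {x=18, y=14, z=-17}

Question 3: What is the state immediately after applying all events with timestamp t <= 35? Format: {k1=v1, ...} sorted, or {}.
Answer: {x=18, y=14, z=-3}

Derivation:
Apply events with t <= 35 (6 events):
  after event 1 (t=8: SET y = 12): {y=12}
  after event 2 (t=11: DEC y by 11): {y=1}
  after event 3 (t=17: INC y by 13): {y=14}
  after event 4 (t=25: DEL x): {y=14}
  after event 5 (t=31: DEC z by 3): {y=14, z=-3}
  after event 6 (t=35: SET x = 18): {x=18, y=14, z=-3}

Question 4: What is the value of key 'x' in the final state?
Track key 'x' through all 12 events:
  event 1 (t=8: SET y = 12): x unchanged
  event 2 (t=11: DEC y by 11): x unchanged
  event 3 (t=17: INC y by 13): x unchanged
  event 4 (t=25: DEL x): x (absent) -> (absent)
  event 5 (t=31: DEC z by 3): x unchanged
  event 6 (t=35: SET x = 18): x (absent) -> 18
  event 7 (t=40: DEC z by 14): x unchanged
  event 8 (t=50: INC z by 5): x unchanged
  event 9 (t=55: DEC z by 12): x unchanged
  event 10 (t=61: DEL y): x unchanged
  event 11 (t=63: SET y = 16): x unchanged
  event 12 (t=64: INC y by 3): x unchanged
Final: x = 18

Answer: 18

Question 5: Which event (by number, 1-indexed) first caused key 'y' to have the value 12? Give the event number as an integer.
Looking for first event where y becomes 12:
  event 1: y (absent) -> 12  <-- first match

Answer: 1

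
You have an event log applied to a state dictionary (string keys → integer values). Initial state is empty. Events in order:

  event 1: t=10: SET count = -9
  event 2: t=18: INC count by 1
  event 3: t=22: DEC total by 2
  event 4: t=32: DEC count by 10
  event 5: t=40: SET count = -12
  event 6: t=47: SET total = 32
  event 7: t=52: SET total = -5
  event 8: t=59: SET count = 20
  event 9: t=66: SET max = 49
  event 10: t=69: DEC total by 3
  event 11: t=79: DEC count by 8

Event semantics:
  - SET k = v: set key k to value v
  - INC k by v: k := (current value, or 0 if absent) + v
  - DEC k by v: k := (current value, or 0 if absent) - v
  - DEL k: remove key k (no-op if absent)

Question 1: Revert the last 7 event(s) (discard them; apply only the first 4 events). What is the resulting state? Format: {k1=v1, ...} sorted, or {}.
Keep first 4 events (discard last 7):
  after event 1 (t=10: SET count = -9): {count=-9}
  after event 2 (t=18: INC count by 1): {count=-8}
  after event 3 (t=22: DEC total by 2): {count=-8, total=-2}
  after event 4 (t=32: DEC count by 10): {count=-18, total=-2}

Answer: {count=-18, total=-2}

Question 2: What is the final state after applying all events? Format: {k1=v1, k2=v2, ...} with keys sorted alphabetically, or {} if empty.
  after event 1 (t=10: SET count = -9): {count=-9}
  after event 2 (t=18: INC count by 1): {count=-8}
  after event 3 (t=22: DEC total by 2): {count=-8, total=-2}
  after event 4 (t=32: DEC count by 10): {count=-18, total=-2}
  after event 5 (t=40: SET count = -12): {count=-12, total=-2}
  after event 6 (t=47: SET total = 32): {count=-12, total=32}
  after event 7 (t=52: SET total = -5): {count=-12, total=-5}
  after event 8 (t=59: SET count = 20): {count=20, total=-5}
  after event 9 (t=66: SET max = 49): {count=20, max=49, total=-5}
  after event 10 (t=69: DEC total by 3): {count=20, max=49, total=-8}
  after event 11 (t=79: DEC count by 8): {count=12, max=49, total=-8}

Answer: {count=12, max=49, total=-8}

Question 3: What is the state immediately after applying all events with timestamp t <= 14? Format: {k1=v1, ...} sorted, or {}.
Answer: {count=-9}

Derivation:
Apply events with t <= 14 (1 events):
  after event 1 (t=10: SET count = -9): {count=-9}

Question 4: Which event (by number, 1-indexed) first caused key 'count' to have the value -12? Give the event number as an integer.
Answer: 5

Derivation:
Looking for first event where count becomes -12:
  event 1: count = -9
  event 2: count = -8
  event 3: count = -8
  event 4: count = -18
  event 5: count -18 -> -12  <-- first match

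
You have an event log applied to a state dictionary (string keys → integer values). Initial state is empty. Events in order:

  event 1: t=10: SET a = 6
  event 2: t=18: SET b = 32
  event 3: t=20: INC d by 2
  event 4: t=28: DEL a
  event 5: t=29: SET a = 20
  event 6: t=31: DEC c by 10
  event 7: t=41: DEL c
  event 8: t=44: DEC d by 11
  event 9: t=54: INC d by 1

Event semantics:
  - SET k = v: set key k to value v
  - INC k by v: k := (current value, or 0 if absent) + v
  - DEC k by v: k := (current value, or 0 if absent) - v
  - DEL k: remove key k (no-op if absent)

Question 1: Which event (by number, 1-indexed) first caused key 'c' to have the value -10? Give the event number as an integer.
Answer: 6

Derivation:
Looking for first event where c becomes -10:
  event 6: c (absent) -> -10  <-- first match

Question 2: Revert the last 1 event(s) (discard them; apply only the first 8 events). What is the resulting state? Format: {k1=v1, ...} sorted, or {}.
Answer: {a=20, b=32, d=-9}

Derivation:
Keep first 8 events (discard last 1):
  after event 1 (t=10: SET a = 6): {a=6}
  after event 2 (t=18: SET b = 32): {a=6, b=32}
  after event 3 (t=20: INC d by 2): {a=6, b=32, d=2}
  after event 4 (t=28: DEL a): {b=32, d=2}
  after event 5 (t=29: SET a = 20): {a=20, b=32, d=2}
  after event 6 (t=31: DEC c by 10): {a=20, b=32, c=-10, d=2}
  after event 7 (t=41: DEL c): {a=20, b=32, d=2}
  after event 8 (t=44: DEC d by 11): {a=20, b=32, d=-9}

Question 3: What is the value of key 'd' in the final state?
Track key 'd' through all 9 events:
  event 1 (t=10: SET a = 6): d unchanged
  event 2 (t=18: SET b = 32): d unchanged
  event 3 (t=20: INC d by 2): d (absent) -> 2
  event 4 (t=28: DEL a): d unchanged
  event 5 (t=29: SET a = 20): d unchanged
  event 6 (t=31: DEC c by 10): d unchanged
  event 7 (t=41: DEL c): d unchanged
  event 8 (t=44: DEC d by 11): d 2 -> -9
  event 9 (t=54: INC d by 1): d -9 -> -8
Final: d = -8

Answer: -8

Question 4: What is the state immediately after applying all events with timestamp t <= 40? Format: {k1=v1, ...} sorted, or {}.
Answer: {a=20, b=32, c=-10, d=2}

Derivation:
Apply events with t <= 40 (6 events):
  after event 1 (t=10: SET a = 6): {a=6}
  after event 2 (t=18: SET b = 32): {a=6, b=32}
  after event 3 (t=20: INC d by 2): {a=6, b=32, d=2}
  after event 4 (t=28: DEL a): {b=32, d=2}
  after event 5 (t=29: SET a = 20): {a=20, b=32, d=2}
  after event 6 (t=31: DEC c by 10): {a=20, b=32, c=-10, d=2}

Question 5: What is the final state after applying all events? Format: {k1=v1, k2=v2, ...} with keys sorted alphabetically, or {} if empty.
Answer: {a=20, b=32, d=-8}

Derivation:
  after event 1 (t=10: SET a = 6): {a=6}
  after event 2 (t=18: SET b = 32): {a=6, b=32}
  after event 3 (t=20: INC d by 2): {a=6, b=32, d=2}
  after event 4 (t=28: DEL a): {b=32, d=2}
  after event 5 (t=29: SET a = 20): {a=20, b=32, d=2}
  after event 6 (t=31: DEC c by 10): {a=20, b=32, c=-10, d=2}
  after event 7 (t=41: DEL c): {a=20, b=32, d=2}
  after event 8 (t=44: DEC d by 11): {a=20, b=32, d=-9}
  after event 9 (t=54: INC d by 1): {a=20, b=32, d=-8}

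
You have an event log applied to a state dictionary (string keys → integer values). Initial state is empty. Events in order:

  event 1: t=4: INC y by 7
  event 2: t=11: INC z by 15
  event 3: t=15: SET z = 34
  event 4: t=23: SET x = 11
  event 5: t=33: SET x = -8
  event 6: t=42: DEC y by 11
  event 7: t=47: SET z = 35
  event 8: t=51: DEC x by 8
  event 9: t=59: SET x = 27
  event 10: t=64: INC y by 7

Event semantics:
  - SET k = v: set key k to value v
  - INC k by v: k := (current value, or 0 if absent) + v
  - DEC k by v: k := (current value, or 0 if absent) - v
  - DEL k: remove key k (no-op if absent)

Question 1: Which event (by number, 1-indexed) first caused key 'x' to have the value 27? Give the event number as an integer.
Answer: 9

Derivation:
Looking for first event where x becomes 27:
  event 4: x = 11
  event 5: x = -8
  event 6: x = -8
  event 7: x = -8
  event 8: x = -16
  event 9: x -16 -> 27  <-- first match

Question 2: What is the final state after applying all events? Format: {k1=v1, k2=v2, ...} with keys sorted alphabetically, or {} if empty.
  after event 1 (t=4: INC y by 7): {y=7}
  after event 2 (t=11: INC z by 15): {y=7, z=15}
  after event 3 (t=15: SET z = 34): {y=7, z=34}
  after event 4 (t=23: SET x = 11): {x=11, y=7, z=34}
  after event 5 (t=33: SET x = -8): {x=-8, y=7, z=34}
  after event 6 (t=42: DEC y by 11): {x=-8, y=-4, z=34}
  after event 7 (t=47: SET z = 35): {x=-8, y=-4, z=35}
  after event 8 (t=51: DEC x by 8): {x=-16, y=-4, z=35}
  after event 9 (t=59: SET x = 27): {x=27, y=-4, z=35}
  after event 10 (t=64: INC y by 7): {x=27, y=3, z=35}

Answer: {x=27, y=3, z=35}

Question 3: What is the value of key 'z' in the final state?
Answer: 35

Derivation:
Track key 'z' through all 10 events:
  event 1 (t=4: INC y by 7): z unchanged
  event 2 (t=11: INC z by 15): z (absent) -> 15
  event 3 (t=15: SET z = 34): z 15 -> 34
  event 4 (t=23: SET x = 11): z unchanged
  event 5 (t=33: SET x = -8): z unchanged
  event 6 (t=42: DEC y by 11): z unchanged
  event 7 (t=47: SET z = 35): z 34 -> 35
  event 8 (t=51: DEC x by 8): z unchanged
  event 9 (t=59: SET x = 27): z unchanged
  event 10 (t=64: INC y by 7): z unchanged
Final: z = 35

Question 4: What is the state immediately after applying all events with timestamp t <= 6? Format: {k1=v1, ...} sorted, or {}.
Apply events with t <= 6 (1 events):
  after event 1 (t=4: INC y by 7): {y=7}

Answer: {y=7}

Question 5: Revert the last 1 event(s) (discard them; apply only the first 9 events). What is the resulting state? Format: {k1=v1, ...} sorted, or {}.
Answer: {x=27, y=-4, z=35}

Derivation:
Keep first 9 events (discard last 1):
  after event 1 (t=4: INC y by 7): {y=7}
  after event 2 (t=11: INC z by 15): {y=7, z=15}
  after event 3 (t=15: SET z = 34): {y=7, z=34}
  after event 4 (t=23: SET x = 11): {x=11, y=7, z=34}
  after event 5 (t=33: SET x = -8): {x=-8, y=7, z=34}
  after event 6 (t=42: DEC y by 11): {x=-8, y=-4, z=34}
  after event 7 (t=47: SET z = 35): {x=-8, y=-4, z=35}
  after event 8 (t=51: DEC x by 8): {x=-16, y=-4, z=35}
  after event 9 (t=59: SET x = 27): {x=27, y=-4, z=35}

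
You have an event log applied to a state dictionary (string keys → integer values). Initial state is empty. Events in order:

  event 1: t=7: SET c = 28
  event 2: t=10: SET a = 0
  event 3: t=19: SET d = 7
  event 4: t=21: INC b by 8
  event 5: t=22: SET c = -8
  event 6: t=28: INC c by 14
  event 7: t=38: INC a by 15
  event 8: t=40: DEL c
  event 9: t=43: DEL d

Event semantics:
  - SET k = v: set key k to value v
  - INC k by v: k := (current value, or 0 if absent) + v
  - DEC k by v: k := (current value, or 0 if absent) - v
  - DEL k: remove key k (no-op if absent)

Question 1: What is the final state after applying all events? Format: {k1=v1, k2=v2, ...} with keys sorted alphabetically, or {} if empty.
Answer: {a=15, b=8}

Derivation:
  after event 1 (t=7: SET c = 28): {c=28}
  after event 2 (t=10: SET a = 0): {a=0, c=28}
  after event 3 (t=19: SET d = 7): {a=0, c=28, d=7}
  after event 4 (t=21: INC b by 8): {a=0, b=8, c=28, d=7}
  after event 5 (t=22: SET c = -8): {a=0, b=8, c=-8, d=7}
  after event 6 (t=28: INC c by 14): {a=0, b=8, c=6, d=7}
  after event 7 (t=38: INC a by 15): {a=15, b=8, c=6, d=7}
  after event 8 (t=40: DEL c): {a=15, b=8, d=7}
  after event 9 (t=43: DEL d): {a=15, b=8}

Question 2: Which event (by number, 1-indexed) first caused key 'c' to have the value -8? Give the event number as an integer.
Answer: 5

Derivation:
Looking for first event where c becomes -8:
  event 1: c = 28
  event 2: c = 28
  event 3: c = 28
  event 4: c = 28
  event 5: c 28 -> -8  <-- first match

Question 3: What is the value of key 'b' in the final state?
Answer: 8

Derivation:
Track key 'b' through all 9 events:
  event 1 (t=7: SET c = 28): b unchanged
  event 2 (t=10: SET a = 0): b unchanged
  event 3 (t=19: SET d = 7): b unchanged
  event 4 (t=21: INC b by 8): b (absent) -> 8
  event 5 (t=22: SET c = -8): b unchanged
  event 6 (t=28: INC c by 14): b unchanged
  event 7 (t=38: INC a by 15): b unchanged
  event 8 (t=40: DEL c): b unchanged
  event 9 (t=43: DEL d): b unchanged
Final: b = 8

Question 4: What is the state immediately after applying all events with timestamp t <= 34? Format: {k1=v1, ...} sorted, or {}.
Answer: {a=0, b=8, c=6, d=7}

Derivation:
Apply events with t <= 34 (6 events):
  after event 1 (t=7: SET c = 28): {c=28}
  after event 2 (t=10: SET a = 0): {a=0, c=28}
  after event 3 (t=19: SET d = 7): {a=0, c=28, d=7}
  after event 4 (t=21: INC b by 8): {a=0, b=8, c=28, d=7}
  after event 5 (t=22: SET c = -8): {a=0, b=8, c=-8, d=7}
  after event 6 (t=28: INC c by 14): {a=0, b=8, c=6, d=7}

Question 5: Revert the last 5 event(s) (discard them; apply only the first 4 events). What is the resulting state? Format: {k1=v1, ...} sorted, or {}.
Answer: {a=0, b=8, c=28, d=7}

Derivation:
Keep first 4 events (discard last 5):
  after event 1 (t=7: SET c = 28): {c=28}
  after event 2 (t=10: SET a = 0): {a=0, c=28}
  after event 3 (t=19: SET d = 7): {a=0, c=28, d=7}
  after event 4 (t=21: INC b by 8): {a=0, b=8, c=28, d=7}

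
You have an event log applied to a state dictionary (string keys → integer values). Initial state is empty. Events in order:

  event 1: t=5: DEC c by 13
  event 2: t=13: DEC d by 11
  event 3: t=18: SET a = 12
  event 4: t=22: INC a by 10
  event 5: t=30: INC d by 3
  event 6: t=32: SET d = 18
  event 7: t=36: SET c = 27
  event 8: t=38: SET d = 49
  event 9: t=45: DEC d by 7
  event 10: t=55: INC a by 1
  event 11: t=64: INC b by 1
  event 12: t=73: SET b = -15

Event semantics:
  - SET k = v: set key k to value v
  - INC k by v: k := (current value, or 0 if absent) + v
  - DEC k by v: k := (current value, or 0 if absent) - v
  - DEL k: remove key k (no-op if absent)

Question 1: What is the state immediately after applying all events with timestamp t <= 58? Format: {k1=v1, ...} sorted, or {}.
Apply events with t <= 58 (10 events):
  after event 1 (t=5: DEC c by 13): {c=-13}
  after event 2 (t=13: DEC d by 11): {c=-13, d=-11}
  after event 3 (t=18: SET a = 12): {a=12, c=-13, d=-11}
  after event 4 (t=22: INC a by 10): {a=22, c=-13, d=-11}
  after event 5 (t=30: INC d by 3): {a=22, c=-13, d=-8}
  after event 6 (t=32: SET d = 18): {a=22, c=-13, d=18}
  after event 7 (t=36: SET c = 27): {a=22, c=27, d=18}
  after event 8 (t=38: SET d = 49): {a=22, c=27, d=49}
  after event 9 (t=45: DEC d by 7): {a=22, c=27, d=42}
  after event 10 (t=55: INC a by 1): {a=23, c=27, d=42}

Answer: {a=23, c=27, d=42}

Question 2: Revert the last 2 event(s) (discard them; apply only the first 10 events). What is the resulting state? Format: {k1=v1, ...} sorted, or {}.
Answer: {a=23, c=27, d=42}

Derivation:
Keep first 10 events (discard last 2):
  after event 1 (t=5: DEC c by 13): {c=-13}
  after event 2 (t=13: DEC d by 11): {c=-13, d=-11}
  after event 3 (t=18: SET a = 12): {a=12, c=-13, d=-11}
  after event 4 (t=22: INC a by 10): {a=22, c=-13, d=-11}
  after event 5 (t=30: INC d by 3): {a=22, c=-13, d=-8}
  after event 6 (t=32: SET d = 18): {a=22, c=-13, d=18}
  after event 7 (t=36: SET c = 27): {a=22, c=27, d=18}
  after event 8 (t=38: SET d = 49): {a=22, c=27, d=49}
  after event 9 (t=45: DEC d by 7): {a=22, c=27, d=42}
  after event 10 (t=55: INC a by 1): {a=23, c=27, d=42}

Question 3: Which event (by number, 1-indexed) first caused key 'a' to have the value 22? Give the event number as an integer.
Answer: 4

Derivation:
Looking for first event where a becomes 22:
  event 3: a = 12
  event 4: a 12 -> 22  <-- first match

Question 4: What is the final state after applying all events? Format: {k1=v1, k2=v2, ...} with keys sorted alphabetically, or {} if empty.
Answer: {a=23, b=-15, c=27, d=42}

Derivation:
  after event 1 (t=5: DEC c by 13): {c=-13}
  after event 2 (t=13: DEC d by 11): {c=-13, d=-11}
  after event 3 (t=18: SET a = 12): {a=12, c=-13, d=-11}
  after event 4 (t=22: INC a by 10): {a=22, c=-13, d=-11}
  after event 5 (t=30: INC d by 3): {a=22, c=-13, d=-8}
  after event 6 (t=32: SET d = 18): {a=22, c=-13, d=18}
  after event 7 (t=36: SET c = 27): {a=22, c=27, d=18}
  after event 8 (t=38: SET d = 49): {a=22, c=27, d=49}
  after event 9 (t=45: DEC d by 7): {a=22, c=27, d=42}
  after event 10 (t=55: INC a by 1): {a=23, c=27, d=42}
  after event 11 (t=64: INC b by 1): {a=23, b=1, c=27, d=42}
  after event 12 (t=73: SET b = -15): {a=23, b=-15, c=27, d=42}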